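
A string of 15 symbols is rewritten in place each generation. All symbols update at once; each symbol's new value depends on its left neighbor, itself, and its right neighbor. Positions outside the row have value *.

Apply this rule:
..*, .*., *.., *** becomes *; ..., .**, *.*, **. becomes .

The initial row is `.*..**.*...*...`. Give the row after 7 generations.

*.*..**...**..*

.***...**.***.*
..*.*.*....*...
***.*.**..***.*
**..*...**.*...
*.****.*...**.*
...**..**.*....
*.*..**...**..*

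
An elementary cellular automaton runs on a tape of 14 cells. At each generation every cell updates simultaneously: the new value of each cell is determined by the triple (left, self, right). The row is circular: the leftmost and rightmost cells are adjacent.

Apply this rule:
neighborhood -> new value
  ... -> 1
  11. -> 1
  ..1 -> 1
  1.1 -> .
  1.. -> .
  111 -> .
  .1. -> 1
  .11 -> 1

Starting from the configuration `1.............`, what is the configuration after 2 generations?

1.1...........

1.111111111111
1.1...........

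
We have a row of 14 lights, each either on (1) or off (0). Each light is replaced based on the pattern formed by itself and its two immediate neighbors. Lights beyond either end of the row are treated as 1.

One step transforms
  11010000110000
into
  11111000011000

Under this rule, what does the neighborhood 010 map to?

At position 3 the neighborhood is 010; the next row has 1 there.

1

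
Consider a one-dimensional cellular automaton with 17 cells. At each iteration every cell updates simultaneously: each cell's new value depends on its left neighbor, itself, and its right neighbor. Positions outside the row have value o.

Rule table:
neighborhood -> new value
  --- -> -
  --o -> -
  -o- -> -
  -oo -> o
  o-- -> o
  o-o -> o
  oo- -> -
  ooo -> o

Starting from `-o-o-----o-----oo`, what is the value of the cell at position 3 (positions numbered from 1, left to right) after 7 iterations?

iteration 1: o-o-o-----o----oo
iteration 2: -o-o-o-----o---oo
iteration 3: o-o-o-o-----o--oo
iteration 4: -o-o-o-o-----o-oo
iteration 5: o-o-o-o-o-----ooo
iteration 6: -o-o-o-o-o----ooo
iteration 7: o-o-o-o-o-o---ooo
position 3 holds o

o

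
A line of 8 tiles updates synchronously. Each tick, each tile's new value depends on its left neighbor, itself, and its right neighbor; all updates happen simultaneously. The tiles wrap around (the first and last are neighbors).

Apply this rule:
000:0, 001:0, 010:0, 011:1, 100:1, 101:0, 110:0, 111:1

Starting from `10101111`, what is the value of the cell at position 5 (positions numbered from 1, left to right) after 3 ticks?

tick 1: 00001111
tick 2: 10001110
tick 3: 01001100
position 5 holds 1

1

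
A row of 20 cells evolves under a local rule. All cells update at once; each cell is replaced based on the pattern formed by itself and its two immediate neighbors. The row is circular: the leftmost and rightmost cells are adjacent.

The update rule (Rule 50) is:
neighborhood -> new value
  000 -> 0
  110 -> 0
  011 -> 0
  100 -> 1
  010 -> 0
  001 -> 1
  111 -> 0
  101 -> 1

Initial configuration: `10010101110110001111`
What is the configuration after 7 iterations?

01101010101001010101

iteration 1: 01101010001001010000
iteration 2: 10010101010110101000
iteration 3: 01101010101001010101
iteration 4: 10010101010110101010
iteration 5: 01101010101001010101  (repeats iteration 3; period 2)
iteration 7: 01101010101001010101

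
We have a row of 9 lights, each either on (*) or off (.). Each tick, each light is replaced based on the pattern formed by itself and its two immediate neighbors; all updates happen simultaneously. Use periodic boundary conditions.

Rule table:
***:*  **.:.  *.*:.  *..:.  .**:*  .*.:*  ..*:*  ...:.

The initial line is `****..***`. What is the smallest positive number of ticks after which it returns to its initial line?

9

***..****
**..*****
*..******
..*******
.*******.
*******..
******..*
*****..**
****..***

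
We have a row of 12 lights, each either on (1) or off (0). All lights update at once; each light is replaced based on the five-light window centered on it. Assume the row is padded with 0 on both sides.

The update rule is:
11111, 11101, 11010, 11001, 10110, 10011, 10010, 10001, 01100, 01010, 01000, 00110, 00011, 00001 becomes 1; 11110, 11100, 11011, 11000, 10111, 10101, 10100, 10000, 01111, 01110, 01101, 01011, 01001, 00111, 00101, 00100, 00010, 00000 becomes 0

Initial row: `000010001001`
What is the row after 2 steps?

step 1: 001001100010
step 2: 100011101001

100011101001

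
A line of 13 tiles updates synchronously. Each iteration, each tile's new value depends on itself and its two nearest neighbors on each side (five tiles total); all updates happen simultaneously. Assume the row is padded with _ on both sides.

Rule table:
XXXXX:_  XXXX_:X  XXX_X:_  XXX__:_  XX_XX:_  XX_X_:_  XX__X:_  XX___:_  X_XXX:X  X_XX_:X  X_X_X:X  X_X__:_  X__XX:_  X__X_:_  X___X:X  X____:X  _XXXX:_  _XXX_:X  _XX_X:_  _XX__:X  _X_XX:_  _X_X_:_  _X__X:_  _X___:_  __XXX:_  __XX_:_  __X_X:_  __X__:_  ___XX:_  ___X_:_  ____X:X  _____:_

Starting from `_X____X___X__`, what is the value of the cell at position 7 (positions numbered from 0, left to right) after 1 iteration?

_

iteration 1: ___XX___X___X
position 7 holds _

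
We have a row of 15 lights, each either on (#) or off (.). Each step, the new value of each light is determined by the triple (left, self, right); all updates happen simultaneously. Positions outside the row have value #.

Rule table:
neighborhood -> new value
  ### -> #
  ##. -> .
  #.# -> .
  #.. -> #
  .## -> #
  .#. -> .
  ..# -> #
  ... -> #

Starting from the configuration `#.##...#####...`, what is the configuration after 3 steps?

#.#######.#####

step 1: ..#.#######.###
step 2: ##..######..###
step 3: #.#######.#####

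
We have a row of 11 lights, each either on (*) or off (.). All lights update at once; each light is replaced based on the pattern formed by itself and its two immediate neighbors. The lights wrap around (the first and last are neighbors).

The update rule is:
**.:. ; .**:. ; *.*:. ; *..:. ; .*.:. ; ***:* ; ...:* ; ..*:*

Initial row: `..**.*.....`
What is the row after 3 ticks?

**.....****
*..****.***
..*.**...**

..*.**...**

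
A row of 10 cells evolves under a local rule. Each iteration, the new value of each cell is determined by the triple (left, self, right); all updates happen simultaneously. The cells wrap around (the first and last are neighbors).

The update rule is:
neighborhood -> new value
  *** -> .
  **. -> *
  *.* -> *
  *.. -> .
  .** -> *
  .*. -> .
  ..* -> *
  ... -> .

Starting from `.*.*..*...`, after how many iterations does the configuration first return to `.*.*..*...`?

10

*.*..*....
.*..*....*
*..*....*.
..*....*.*
.*....*.*.
*....*.*..
....*.*..*
...*.*..*.
..*.*..*..
.*.*..*...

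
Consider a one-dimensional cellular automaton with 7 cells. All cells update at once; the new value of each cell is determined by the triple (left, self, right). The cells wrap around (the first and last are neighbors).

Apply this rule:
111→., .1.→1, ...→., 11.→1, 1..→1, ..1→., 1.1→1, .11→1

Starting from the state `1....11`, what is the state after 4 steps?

11...1.
111..11
..11.1.
..11111

..11111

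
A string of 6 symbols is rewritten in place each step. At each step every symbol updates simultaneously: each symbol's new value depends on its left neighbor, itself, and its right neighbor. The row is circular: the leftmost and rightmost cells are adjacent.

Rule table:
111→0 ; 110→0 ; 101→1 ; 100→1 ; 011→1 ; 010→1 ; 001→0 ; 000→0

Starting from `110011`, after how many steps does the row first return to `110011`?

001010
001111
101000
111100
100010
110011

6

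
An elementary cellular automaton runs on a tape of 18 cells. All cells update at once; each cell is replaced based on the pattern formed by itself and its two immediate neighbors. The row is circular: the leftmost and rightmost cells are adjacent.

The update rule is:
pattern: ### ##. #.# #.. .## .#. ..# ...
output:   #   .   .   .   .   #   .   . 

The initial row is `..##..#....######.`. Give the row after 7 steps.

......#.....####..
......#......##...
......#...........
......#...........  (fixed point — unchanged through step 7)

......#...........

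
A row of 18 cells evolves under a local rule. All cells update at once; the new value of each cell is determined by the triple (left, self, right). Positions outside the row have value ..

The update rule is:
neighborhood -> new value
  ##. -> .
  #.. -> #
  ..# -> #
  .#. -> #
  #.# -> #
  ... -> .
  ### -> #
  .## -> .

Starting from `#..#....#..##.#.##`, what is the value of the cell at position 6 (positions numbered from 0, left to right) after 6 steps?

#####..####..###..
.###.##.##.##.#.#.
#.#.#..#..#..#####
#############.###.
.###########.#.#.#
#.#########.######
position 6 holds #

#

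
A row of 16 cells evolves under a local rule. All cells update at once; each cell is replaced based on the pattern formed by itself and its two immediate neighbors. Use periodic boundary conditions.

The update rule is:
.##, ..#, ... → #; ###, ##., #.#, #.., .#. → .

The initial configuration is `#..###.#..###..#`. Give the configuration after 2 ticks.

.##..#####..###.

tick 1: ..##.....##...##
tick 2: .##..#####..###.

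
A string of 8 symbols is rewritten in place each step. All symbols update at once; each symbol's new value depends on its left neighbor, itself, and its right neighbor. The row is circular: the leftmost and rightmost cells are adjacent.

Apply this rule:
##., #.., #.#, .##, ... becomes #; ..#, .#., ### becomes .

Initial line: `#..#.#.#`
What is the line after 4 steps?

##..#.##
.##..##.
.###.###
##.###.#

##.###.#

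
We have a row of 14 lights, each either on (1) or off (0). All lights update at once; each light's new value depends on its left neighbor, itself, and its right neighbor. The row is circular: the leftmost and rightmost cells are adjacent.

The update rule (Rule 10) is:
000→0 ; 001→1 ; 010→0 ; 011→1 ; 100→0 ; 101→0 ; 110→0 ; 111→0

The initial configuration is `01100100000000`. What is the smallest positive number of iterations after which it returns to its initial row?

14

iteration 1: 11001000000000
iteration 2: 10010000000001
iteration 3: 00100000000011
iteration 4: 01000000000110
iteration 5: 10000000001100
iteration 6: 00000000011001
iteration 7: 00000000110010
iteration 8: 00000001100100
iteration 9: 00000011001000
iteration 10: 00000110010000
iteration 11: 00001100100000
iteration 12: 00011001000000
iteration 13: 00110010000000
iteration 14: 01100100000000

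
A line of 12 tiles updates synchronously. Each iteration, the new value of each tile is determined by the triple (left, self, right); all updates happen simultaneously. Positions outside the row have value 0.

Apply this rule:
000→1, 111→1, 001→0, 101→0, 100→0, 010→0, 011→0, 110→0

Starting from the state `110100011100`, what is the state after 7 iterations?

iteration 1: 000001001001
iteration 2: 111100000000
iteration 3: 011001111111
iteration 4: 000000111110
iteration 5: 111110011100
iteration 6: 011100001001
iteration 7: 001001100000

001001100000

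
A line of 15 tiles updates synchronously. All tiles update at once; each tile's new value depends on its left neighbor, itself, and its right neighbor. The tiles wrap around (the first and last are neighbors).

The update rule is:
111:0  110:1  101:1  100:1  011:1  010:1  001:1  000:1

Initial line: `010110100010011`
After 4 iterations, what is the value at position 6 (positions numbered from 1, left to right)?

111111111111111
000000000000000
111111111111111  (repeats iteration 1; period 2)
iteration 4: 000000000000000
position 6 holds 0

0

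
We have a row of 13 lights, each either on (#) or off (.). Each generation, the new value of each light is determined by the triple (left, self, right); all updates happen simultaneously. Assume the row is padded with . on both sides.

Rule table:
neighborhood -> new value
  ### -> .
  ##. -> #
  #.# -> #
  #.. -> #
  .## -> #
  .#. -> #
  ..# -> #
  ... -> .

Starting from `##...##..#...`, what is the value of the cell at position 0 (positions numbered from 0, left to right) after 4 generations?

#

###.#######..
#.###.....##.
###.##...####
#.#####.##..#
position 0 holds #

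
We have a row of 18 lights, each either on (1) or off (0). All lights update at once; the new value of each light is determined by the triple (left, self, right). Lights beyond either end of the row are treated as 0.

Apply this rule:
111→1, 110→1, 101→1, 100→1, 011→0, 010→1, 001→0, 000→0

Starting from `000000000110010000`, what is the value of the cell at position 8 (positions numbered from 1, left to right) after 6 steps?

0

000000000011011000
000000000001101100
000000000000110110
000000000000011011
000000000000001101
000000000000000111
position 8 holds 0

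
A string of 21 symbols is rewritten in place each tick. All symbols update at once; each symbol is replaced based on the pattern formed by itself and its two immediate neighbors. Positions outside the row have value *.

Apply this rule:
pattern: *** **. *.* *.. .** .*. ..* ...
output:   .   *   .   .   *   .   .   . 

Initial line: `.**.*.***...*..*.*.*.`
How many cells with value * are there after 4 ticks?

2

.**...*.*............
.**..................
.**..................  (fixed point — unchanged through tick 4)
count of *: 2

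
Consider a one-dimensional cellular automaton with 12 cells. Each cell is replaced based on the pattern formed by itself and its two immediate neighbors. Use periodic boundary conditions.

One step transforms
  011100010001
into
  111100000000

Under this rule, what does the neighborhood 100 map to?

At position 4 the neighborhood is 100; the next row has 0 there.

0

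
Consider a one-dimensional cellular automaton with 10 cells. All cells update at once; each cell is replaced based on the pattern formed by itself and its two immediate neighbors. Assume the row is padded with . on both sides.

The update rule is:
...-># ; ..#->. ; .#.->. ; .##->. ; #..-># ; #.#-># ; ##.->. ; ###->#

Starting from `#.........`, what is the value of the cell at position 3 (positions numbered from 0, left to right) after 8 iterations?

.#########
..#######.
#..#####.#
.#..###.#.
..#..#.#.#
#..#..#.#.
.#..#..#.#
..#..#..#.
position 3 holds .

.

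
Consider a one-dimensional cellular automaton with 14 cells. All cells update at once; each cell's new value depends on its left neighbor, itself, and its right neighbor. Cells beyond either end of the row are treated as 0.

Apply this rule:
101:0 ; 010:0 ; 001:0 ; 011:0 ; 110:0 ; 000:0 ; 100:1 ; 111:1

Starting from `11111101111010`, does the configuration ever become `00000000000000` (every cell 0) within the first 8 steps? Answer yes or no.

no

step 1: 01111000110001
step 2: 00110100001000
step 3: 00000010000100
step 4: 00000001000010
step 5: 00000000100001
step 6: 00000000010000
step 7: 00000000001000
step 8: 00000000000100
step 8 is 00000000000100, still not uniform 0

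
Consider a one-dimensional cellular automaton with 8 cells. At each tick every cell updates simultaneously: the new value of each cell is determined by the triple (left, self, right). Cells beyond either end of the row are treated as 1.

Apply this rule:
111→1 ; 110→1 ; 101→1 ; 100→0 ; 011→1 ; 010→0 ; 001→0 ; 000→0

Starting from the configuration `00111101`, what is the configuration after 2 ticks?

00111111

tick 1: 00111111
tick 2: 00111111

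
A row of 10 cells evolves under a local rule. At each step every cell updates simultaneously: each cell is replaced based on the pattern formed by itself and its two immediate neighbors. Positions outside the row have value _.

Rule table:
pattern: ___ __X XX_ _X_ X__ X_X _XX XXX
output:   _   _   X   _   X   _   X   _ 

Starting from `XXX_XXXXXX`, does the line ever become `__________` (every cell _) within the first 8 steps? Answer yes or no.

yes

X_X_X____X
_____X____
______X___
_______X__
________X_
_________X
__________
all cells are _ at step 7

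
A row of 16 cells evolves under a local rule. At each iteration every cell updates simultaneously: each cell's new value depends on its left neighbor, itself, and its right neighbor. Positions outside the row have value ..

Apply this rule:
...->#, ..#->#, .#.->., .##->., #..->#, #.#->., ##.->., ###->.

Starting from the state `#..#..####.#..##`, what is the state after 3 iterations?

.#####......##..

.##.##......##..
#.....######..##
.#####......##..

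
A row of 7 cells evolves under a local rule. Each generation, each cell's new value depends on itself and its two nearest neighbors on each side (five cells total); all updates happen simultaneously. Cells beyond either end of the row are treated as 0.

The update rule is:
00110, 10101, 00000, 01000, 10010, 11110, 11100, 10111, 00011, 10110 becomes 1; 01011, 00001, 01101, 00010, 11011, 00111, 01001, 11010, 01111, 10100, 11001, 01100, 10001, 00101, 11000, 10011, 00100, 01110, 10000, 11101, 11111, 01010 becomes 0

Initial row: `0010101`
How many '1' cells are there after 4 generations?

2

0000100
1100010
1000001
0101000
count of 1: 2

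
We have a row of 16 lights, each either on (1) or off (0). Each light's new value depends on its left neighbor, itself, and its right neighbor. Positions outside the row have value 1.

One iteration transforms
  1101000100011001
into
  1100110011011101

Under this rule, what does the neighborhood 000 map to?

At position 5 the neighborhood is 000; the next row has 1 there.

1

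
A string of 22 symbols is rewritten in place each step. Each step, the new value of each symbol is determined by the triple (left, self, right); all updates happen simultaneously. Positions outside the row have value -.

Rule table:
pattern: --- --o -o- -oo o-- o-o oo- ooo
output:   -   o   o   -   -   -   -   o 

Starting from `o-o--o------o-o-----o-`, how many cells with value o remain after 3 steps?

o-o-oo-----oo-o----oo-
o-o-------o---o---o---
o-o------oo--oo--oo---
count of o: 8

8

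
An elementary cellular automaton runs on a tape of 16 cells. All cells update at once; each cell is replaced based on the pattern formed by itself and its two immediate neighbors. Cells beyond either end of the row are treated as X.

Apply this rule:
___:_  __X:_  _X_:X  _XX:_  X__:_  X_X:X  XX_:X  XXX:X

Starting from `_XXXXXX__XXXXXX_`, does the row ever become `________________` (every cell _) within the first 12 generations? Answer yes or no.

X_XXXXX___XXXXXX
XX_XXXX____XXXXX
XXX_XXX_____XXXX
XXXX_XX______XXX
XXXXX_X_______XX
XXXXXXX________X
XXXXXXX_________
XXXXXXX_________  (fixed point — unchanged through generation 12)
generation 12 is XXXXXXX_________, still not uniform _

no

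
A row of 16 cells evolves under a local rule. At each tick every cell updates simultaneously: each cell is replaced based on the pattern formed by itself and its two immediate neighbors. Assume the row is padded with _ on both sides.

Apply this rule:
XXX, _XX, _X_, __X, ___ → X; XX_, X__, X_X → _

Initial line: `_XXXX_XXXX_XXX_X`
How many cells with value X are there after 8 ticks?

8

XXXX__XXX__XX__X
XXX__XXX__XX__XX
XX__XXX__XX__XX_
X__XXX__XX__XX__
X_XXX__XX__XX__X
X_XX__XX__XX__XX
X_X__XX__XX__XX_
X_X_XX__XX__XX__
count of X: 8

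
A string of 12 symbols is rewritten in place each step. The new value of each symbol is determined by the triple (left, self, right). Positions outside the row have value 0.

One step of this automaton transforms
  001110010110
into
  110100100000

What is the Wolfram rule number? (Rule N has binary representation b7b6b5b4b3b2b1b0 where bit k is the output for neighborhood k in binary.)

position 3: 111 → 1  (bit 7 = 1)
position 4: 110 → 0  (bit 6 = 0)
position 8: 101 → 0  (bit 5 = 0)
position 5: 100 → 0  (bit 4 = 0)
position 2: 011 → 0  (bit 3 = 0)
position 7: 010 → 0  (bit 2 = 0)
position 1: 001 → 1  (bit 1 = 1)
position 0: 000 → 1  (bit 0 = 1)
bits b7..b0 = 10000011 = 131

131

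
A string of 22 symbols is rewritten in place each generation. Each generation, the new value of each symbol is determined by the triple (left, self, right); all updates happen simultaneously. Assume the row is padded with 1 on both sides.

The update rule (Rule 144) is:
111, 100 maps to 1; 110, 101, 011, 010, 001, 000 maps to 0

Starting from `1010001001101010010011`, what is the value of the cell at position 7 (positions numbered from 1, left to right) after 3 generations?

0

0001000100000001001001
1000100010000000100100
0100010001000000010010
position 7 holds 0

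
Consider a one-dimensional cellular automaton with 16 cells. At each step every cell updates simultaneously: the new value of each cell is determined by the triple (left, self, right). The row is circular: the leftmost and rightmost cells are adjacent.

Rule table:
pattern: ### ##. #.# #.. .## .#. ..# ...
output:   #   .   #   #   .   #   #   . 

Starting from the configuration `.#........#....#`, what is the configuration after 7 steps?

#####.######.#..

###......###..##
##.#....#.#.##.#
#.###..#####..#.
##.#.##.###.####
#.###..#.#.#.###
.#.#.########.##
#####.######.#..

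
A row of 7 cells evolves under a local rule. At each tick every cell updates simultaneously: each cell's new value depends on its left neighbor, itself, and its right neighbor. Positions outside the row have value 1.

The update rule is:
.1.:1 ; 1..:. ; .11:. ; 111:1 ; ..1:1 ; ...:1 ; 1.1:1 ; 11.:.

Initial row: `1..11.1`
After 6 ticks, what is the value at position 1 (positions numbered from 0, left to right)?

..1..1.
.11.111
1..1.11
..111.1
.1.1.1.
1111111
position 1 holds 1

1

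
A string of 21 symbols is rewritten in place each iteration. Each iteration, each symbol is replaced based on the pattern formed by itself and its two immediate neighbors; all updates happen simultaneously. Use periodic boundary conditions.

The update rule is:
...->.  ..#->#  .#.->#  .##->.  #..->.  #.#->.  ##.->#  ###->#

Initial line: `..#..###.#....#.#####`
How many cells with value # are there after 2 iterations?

10

.##.#.##.#...##..####
..#.#..#.#..#.#.#.###
count of #: 10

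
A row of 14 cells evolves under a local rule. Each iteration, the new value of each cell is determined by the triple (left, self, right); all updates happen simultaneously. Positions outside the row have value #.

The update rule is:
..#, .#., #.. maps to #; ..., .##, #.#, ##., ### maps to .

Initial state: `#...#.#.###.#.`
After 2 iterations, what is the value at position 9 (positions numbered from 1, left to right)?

.

.#.##.#.....#.
.#....##...##.
position 9 holds .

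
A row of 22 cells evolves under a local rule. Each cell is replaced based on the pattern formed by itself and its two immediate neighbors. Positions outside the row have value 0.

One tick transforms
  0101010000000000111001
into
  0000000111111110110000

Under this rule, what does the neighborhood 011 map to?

At position 16 the neighborhood is 011; the next row has 1 there.

1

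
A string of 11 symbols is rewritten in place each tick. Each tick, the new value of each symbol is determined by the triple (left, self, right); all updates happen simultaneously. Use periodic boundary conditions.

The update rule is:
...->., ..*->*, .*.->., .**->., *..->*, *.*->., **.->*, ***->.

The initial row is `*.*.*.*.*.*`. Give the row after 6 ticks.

*..........
.*........*
..*......*.
.*.*....*.*
....*..*...
...*.**.*..

...*.**.*..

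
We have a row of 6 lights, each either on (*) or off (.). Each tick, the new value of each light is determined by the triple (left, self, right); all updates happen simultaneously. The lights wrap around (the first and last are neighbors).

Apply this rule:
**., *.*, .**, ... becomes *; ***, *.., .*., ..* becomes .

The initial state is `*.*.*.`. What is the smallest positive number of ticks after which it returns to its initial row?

2

.*.*.*
*.*.*.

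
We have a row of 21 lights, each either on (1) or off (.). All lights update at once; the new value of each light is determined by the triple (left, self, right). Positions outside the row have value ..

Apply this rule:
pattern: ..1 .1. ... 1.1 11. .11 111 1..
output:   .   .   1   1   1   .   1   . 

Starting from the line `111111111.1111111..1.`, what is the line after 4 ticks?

....111111111.11111.1

tick 1: .111111111.111111....
tick 2: ..111111111.11111.111
tick 3: 1..111111111.11111.11
tick 4: ....111111111.11111.1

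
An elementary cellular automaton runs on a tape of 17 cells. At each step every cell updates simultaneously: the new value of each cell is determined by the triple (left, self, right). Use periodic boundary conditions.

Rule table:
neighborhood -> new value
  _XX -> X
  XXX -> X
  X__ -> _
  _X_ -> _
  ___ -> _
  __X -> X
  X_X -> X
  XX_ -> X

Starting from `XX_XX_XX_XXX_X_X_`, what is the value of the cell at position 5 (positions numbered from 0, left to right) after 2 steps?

X

step 1: XXXXXXXXXXXXX_X_X
step 2: XXXXXXXXXXXXXX_XX
position 5 holds X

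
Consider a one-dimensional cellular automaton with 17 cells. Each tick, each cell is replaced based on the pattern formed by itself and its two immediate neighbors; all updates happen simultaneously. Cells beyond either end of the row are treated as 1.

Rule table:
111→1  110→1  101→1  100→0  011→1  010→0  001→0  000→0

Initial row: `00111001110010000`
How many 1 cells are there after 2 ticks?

00111001110000000
00111001110000000
count of 1: 6

6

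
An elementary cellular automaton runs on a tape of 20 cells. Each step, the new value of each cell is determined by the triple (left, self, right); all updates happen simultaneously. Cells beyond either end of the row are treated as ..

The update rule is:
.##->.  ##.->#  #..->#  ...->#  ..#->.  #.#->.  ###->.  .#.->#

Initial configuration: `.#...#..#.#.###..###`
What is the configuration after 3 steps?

.###.##.#.#...##...#
...#..#.#.###..###.#
##.##.#.#...##...#.#

##.##.#.#...##...#.#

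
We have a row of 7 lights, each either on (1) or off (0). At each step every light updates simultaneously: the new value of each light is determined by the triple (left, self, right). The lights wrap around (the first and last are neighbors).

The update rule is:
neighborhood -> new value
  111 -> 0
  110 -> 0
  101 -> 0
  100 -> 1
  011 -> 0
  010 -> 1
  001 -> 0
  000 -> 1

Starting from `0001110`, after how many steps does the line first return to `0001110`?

7

1100001
0011100
1000011
0111000
0000111
1110000
0001110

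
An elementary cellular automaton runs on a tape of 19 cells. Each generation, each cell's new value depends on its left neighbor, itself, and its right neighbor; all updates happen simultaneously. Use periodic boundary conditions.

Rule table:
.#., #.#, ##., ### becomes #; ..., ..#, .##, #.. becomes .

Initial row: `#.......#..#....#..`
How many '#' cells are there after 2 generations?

#.......#..#....#..  (fixed point — unchanged through generation 2)
count of #: 4

4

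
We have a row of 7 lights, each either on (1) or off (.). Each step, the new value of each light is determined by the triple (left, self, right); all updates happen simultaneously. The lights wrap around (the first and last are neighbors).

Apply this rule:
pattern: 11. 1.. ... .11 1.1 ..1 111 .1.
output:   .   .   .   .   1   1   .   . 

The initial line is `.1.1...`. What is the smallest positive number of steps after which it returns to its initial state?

7

1.1....
.1....1
1....1.
....1.1
...1.1.
..1.1..
.1.1...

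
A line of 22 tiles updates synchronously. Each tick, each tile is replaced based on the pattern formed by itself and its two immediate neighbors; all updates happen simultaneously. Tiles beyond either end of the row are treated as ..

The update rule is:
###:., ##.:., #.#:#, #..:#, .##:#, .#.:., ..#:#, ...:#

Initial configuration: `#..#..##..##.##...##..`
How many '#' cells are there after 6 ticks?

12

.##.###.###.##.####.##
##.##..##..##.##...##.
#.##.###.###.##.####.#
.##.##..##..##.##...#.
##.##.###.###.##.###.#
#.##.##..##..##.##..#.
count of #: 12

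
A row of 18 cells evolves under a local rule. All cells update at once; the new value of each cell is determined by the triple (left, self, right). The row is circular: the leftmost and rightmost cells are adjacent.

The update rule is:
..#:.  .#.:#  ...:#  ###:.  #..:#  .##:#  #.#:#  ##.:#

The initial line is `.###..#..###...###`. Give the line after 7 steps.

.#.....#####.#.###

step 1: ##.##.##.#.###.#.#
step 2: .###########.#####
step 3: ##.........###...#
step 4: .#########.#.###.#
step 5: ##.......#####.###
step 6: .#######.#...###..
step 7: .#.....#####.#.###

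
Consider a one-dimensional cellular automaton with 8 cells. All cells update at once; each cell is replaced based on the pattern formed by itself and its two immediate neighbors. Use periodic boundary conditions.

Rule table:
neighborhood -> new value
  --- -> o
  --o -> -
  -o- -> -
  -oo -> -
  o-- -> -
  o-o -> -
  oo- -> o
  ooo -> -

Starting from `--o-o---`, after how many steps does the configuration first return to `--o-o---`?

o-----oo
o-ooo---
----o-o-
ooo-----
--o-ooo-
o-----o-
--ooo---
o---o-oo
o-o-----
----ooo-
ooo---o-
--o-o---

12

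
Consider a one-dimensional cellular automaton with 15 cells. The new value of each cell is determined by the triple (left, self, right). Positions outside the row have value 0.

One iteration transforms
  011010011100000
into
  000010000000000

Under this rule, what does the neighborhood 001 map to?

At position 0 the neighborhood is 001; the next row has 0 there.

0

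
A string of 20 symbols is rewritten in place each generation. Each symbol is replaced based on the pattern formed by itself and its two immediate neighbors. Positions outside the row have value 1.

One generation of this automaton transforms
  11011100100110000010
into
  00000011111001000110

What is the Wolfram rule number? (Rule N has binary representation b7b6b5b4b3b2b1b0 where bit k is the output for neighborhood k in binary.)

position 0: 111 → 0  (bit 7 = 0)
position 1: 110 → 0  (bit 6 = 0)
position 2: 101 → 0  (bit 5 = 0)
position 6: 100 → 1  (bit 4 = 1)
position 3: 011 → 0  (bit 3 = 0)
position 8: 010 → 1  (bit 2 = 1)
position 7: 001 → 1  (bit 1 = 1)
position 14: 000 → 0  (bit 0 = 0)
bits b7..b0 = 00010110 = 22

22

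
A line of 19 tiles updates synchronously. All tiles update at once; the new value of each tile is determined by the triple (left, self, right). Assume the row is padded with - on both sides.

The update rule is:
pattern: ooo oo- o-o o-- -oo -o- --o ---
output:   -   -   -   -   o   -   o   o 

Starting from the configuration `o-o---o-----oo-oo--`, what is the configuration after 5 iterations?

ooo-----oo--ooo--o-

iteration 1: ----oo--ooooo--o--o
iteration 2: ooooo--oo-----o--o-
iteration 3: o-----oo--oooo--o--
iteration 4: --ooooo--oo----o--o
iteration 5: ooo-----oo--ooo--o-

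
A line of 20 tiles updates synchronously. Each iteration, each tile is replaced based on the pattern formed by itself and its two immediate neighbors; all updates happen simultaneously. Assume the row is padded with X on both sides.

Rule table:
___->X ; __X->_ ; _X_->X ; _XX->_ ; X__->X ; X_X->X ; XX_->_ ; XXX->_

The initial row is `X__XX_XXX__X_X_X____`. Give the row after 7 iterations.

_X___X___X_XXXXXXXX_
XXXX_XXX_XX________X
____X___X__XXXXXXX__
XXX_XXX_XX________X_
___X___X__XXXXXXX_XX
XX_XXX_XX________X__
__X___X__XXXXXXX_XX_

__X___X__XXXXXXX_XX_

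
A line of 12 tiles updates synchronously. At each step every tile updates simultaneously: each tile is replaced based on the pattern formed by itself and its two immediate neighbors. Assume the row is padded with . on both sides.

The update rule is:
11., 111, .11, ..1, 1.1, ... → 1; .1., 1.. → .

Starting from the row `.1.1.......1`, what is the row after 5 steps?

11111111111.

1.1..111111.
.1..1111111.
1..11111111.
..111111111.
11111111111.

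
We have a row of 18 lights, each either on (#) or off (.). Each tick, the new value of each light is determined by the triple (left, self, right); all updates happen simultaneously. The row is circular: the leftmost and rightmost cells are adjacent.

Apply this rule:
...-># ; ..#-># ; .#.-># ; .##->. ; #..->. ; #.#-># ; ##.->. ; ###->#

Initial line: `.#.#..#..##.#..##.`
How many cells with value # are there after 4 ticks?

10

tick 1: ####.##.#..##.#...
tick 2: .##.#..##.#..##.##
tick 3: #..##.#..##.#..#..
tick 4: #.#..##.#..##.##.#
count of #: 10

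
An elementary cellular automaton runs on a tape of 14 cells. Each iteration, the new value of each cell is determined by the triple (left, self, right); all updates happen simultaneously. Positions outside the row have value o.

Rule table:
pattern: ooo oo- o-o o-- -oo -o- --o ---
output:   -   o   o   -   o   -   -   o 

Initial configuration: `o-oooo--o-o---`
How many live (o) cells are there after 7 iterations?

iteration 1: ooo--o---o--o-
iteration 2: --o----o-----o
iteration 3: ----oo---ooo-o
iteration 4: -oo-oo-o-o-ooo
iteration 5: ooooooo-o-oo--
iteration 6: ------oo-ooo--
iteration 7: -oooo-oooo-o--
count of o: 9

9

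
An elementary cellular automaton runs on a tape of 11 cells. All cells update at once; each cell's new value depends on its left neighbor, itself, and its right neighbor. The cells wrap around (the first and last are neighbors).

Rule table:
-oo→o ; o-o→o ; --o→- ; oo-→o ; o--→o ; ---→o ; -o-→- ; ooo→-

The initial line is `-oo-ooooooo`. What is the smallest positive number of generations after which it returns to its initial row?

ooooo-----o
----ooooo-o
ooo-o---oo-
o-oo-oo-ooo
ooooooooo--
o-------oo-
-oooooo-ooo
oo----ooo-o
-oooo-o-ooo
oo--oo-oo-o
-oo-ooooooo

11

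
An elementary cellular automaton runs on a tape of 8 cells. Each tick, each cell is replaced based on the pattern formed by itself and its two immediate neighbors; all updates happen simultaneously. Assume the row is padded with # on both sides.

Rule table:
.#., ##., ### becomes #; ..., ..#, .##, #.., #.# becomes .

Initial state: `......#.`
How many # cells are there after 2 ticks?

tick 1: ......#.  (fixed point — unchanged through tick 2)
count of #: 1

1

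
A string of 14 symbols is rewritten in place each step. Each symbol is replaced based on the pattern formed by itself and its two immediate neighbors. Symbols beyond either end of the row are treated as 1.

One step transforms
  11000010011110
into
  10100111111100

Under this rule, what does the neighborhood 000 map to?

0

At position 3 the neighborhood is 000; the next row has 0 there.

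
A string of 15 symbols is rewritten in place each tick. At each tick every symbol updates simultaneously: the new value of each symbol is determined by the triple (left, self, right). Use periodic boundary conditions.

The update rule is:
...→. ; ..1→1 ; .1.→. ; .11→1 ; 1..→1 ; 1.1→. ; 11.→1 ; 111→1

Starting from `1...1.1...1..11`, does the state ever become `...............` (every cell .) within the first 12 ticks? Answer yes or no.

no

11.1...1.1.1111
11..1.1....1111
1111...1..11111
11111.1.1111111
11111...1111111
111111.11111111
111111.11111111  (fixed point — unchanged through tick 12)
tick 12 is 111111.11111111, still not uniform .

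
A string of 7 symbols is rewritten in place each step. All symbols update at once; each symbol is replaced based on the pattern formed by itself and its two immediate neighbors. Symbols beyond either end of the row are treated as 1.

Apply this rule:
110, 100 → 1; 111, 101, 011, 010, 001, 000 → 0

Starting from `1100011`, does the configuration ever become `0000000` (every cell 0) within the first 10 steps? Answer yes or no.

0110000
0011000
1001100
1100110
0110010
0011000  (repeats step 2; period 4)
step 10: 0011000
step 10 is 0011000, still not uniform 0

no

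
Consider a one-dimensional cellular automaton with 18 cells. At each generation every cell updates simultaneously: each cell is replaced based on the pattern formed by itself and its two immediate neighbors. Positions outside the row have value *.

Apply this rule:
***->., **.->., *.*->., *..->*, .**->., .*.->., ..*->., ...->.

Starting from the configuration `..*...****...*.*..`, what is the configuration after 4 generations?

*..*......*.....*.
.*..*......*......
..*..*......*.....
*..*..*......*....

*..*..*......*....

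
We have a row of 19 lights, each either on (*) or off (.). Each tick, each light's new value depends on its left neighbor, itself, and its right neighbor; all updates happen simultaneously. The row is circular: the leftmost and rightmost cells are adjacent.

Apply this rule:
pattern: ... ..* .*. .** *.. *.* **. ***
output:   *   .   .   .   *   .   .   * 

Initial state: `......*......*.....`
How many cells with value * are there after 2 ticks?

*****..*****..*****
****.*..***.*..****
count of *: 13

13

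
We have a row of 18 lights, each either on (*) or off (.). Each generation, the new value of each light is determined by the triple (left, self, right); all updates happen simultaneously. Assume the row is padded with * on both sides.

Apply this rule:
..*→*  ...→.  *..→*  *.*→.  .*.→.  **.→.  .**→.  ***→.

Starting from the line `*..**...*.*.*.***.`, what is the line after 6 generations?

.**..*.*..........
...**...*........*
*.*..*.*.*......*.
...**.....*....*..
*.*..*...*.*..*.**
...**.*.*...**....

...**.*.*...**....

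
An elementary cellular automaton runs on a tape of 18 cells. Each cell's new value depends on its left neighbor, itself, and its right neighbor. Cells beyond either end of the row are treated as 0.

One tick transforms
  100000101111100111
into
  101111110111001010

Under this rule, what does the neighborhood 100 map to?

0

At position 1 the neighborhood is 100; the next row has 0 there.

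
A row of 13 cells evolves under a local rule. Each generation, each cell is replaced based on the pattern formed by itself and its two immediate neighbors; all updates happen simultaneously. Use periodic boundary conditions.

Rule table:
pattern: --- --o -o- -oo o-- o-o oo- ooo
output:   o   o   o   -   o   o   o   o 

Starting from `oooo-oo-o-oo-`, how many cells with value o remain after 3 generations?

generation 1: -oooo-oooo-oo
generation 2: o-oooo-oooo-o
generation 3: oo-oooo-oooo-
count of o: 10

10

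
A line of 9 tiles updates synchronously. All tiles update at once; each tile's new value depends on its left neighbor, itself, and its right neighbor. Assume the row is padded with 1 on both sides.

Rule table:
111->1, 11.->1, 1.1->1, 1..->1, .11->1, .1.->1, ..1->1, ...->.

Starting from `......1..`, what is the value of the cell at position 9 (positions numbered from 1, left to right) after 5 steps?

1....1111
11..11111
111111111
111111111  (fixed point — unchanged through step 5)
position 9 holds 1

1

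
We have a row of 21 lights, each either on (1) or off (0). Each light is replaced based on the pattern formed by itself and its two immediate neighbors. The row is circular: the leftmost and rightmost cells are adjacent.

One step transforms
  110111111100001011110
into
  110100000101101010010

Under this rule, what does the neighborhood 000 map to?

At position 11 the neighborhood is 000; the next row has 1 there.

1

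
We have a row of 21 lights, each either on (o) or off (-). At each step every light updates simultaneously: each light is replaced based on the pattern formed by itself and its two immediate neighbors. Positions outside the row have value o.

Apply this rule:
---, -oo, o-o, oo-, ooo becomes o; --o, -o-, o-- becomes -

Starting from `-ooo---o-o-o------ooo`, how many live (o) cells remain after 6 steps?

19

oooo-o--o-o--oooo-ooo
ooooo----o---oooooooo
ooooo-oo---o-oooooooo
oooooooo-o--ooooooooo
ooooooooo---ooooooooo
ooooooooo-o-ooooooooo
count of o: 19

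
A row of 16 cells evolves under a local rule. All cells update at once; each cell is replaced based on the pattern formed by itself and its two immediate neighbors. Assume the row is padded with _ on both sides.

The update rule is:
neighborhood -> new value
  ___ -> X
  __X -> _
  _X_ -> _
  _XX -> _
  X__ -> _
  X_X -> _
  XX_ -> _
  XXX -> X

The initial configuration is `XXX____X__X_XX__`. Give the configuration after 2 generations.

_______XXXXXXX__

_X__XX_________X
_______XXXXXXX__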